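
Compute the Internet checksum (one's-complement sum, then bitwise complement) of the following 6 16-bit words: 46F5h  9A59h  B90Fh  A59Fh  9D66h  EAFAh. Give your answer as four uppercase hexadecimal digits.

37A0

One's-complement addition (fold any carry out of bit 15 back into bit 0):
  0x46F5 + 0x9A59 = 0x0E14E
  0xE14E + 0xB90F = 0x19A5D → wrap carry → 0x9A5E
  0x9A5E + 0xA59F = 0x13FFD → wrap carry → 0x3FFE
  0x3FFE + 0x9D66 = 0x0DD64
  0xDD64 + 0xEAFA = 0x1C85E → wrap carry → 0xC85F
One's-complement sum = 0xC85F.
Checksum = ~0xC85F & 0xFFFF = 0x37A0.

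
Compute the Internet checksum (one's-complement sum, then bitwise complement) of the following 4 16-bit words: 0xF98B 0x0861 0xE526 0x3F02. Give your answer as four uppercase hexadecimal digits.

D9E9

One's-complement addition (fold any carry out of bit 15 back into bit 0):
  0xF98B + 0x0861 = 0x101EC → wrap carry → 0x01ED
  0x01ED + 0xE526 = 0x0E713
  0xE713 + 0x3F02 = 0x12615 → wrap carry → 0x2616
One's-complement sum = 0x2616.
Checksum = ~0x2616 & 0xFFFF = 0xD9E9.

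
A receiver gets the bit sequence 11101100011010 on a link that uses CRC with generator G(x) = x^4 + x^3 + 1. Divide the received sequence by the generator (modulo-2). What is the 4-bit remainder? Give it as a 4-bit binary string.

Modulo-2 division of 11101100011010 by 11001:
  pos 0: 11101 XOR 11001 = 00100
  pos 2: 10010 XOR 11001 = 01011
  pos 3: 10110 XOR 11001 = 01111
  pos 4: 11110 XOR 11001 = 00111
  pos 6: 11111 XOR 11001 = 00110
  pos 8: 11001 XOR 11001 = 00000
Remainder = 0000 (zero — the frame passes the CRC check).

0000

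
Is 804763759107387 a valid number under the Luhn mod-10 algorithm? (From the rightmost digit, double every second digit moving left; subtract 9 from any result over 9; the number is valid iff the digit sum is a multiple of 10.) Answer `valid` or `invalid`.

valid

From the right, keep odd positions and double even positions (subtract 9 from any doubled value over 9):
  doubled (positions 2,4,...): 7 5 2 1 6 5 0 → sum 26
  kept (positions 1,3,...): 7 3 0 9 7 6 4 8 → sum 44
Total = 70.
70 mod 10 = 0, so the number is valid.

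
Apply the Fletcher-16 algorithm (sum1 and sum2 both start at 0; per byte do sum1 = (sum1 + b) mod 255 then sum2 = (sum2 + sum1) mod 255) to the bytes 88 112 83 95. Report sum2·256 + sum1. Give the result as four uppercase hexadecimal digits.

B87B

Running sums (mod 255):
  after byte 0 (88): sum1=88, sum2=88
  after byte 1 (112): sum1=200, sum2=33
  after byte 2 (83): sum1=28, sum2=61
  after byte 3 (95): sum1=123, sum2=184
Checksum = sum2·256 + sum1 = 184·256 + 123 = 47227 = 0xB87B.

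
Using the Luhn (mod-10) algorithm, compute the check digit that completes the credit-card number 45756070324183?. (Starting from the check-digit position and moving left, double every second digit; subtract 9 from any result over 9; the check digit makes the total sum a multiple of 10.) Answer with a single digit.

Partial digits right→left: 3 8 1 4 2 3 0 7 0 6 5 7 5 4
Double every second digit counting from the check-digit position (so the 1st, 3rd, 5th, ... of the partial from the right).
  doubled (with −9 where >9): 6 2 4 0 0 1 1 → sum 14
  kept as-is: 8 4 3 7 6 7 4 → sum 39
Total = 14 + 39 = 53.
Check digit = (10 − (53 mod 10)) mod 10 = 7.

7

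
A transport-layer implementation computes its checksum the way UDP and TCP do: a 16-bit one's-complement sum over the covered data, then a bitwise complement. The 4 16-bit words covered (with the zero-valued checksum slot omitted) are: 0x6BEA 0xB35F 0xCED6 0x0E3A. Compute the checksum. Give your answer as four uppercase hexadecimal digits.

03A5

One's-complement addition (fold any carry out of bit 15 back into bit 0):
  0x6BEA + 0xB35F = 0x11F49 → wrap carry → 0x1F4A
  0x1F4A + 0xCED6 = 0x0EE20
  0xEE20 + 0x0E3A = 0x0FC5A
One's-complement sum = 0xFC5A.
Checksum = ~0xFC5A & 0xFFFF = 0x03A5.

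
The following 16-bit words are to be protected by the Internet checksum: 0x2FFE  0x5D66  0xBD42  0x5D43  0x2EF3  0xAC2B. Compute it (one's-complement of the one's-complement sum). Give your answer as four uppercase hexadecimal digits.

7CF6

One's-complement addition (fold any carry out of bit 15 back into bit 0):
  0x2FFE + 0x5D66 = 0x08D64
  0x8D64 + 0xBD42 = 0x14AA6 → wrap carry → 0x4AA7
  0x4AA7 + 0x5D43 = 0x0A7EA
  0xA7EA + 0x2EF3 = 0x0D6DD
  0xD6DD + 0xAC2B = 0x18308 → wrap carry → 0x8309
One's-complement sum = 0x8309.
Checksum = ~0x8309 & 0xFFFF = 0x7CF6.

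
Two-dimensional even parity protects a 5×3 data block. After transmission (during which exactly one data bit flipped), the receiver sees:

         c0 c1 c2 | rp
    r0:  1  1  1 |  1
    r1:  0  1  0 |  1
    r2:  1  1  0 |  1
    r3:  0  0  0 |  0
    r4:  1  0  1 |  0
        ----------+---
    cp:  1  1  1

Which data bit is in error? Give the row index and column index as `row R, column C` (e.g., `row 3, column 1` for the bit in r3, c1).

row 2, column 2

Recompute each row's even parity and compare to rp:
  r0: data parity 1, sent rp 1 → ok
  r1: data parity 1, sent rp 1 → ok
  r2: data parity 0, sent rp 1 → mismatch
  r3: data parity 0, sent rp 0 → ok
  r4: data parity 0, sent rp 0 → ok
Recompute each column's even parity and compare to cp:
  c0: data parity 1, sent cp 1 → ok
  c1: data parity 1, sent cp 1 → ok
  c2: data parity 0, sent cp 1 → mismatch
Exactly one row (r2) and one column (c2) fail → the flipped bit is at their intersection.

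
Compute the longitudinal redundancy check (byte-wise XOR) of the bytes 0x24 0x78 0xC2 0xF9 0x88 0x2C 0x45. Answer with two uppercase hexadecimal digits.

XOR the bytes together:
  start with 0x24
  0x24 ⊕ 0x78 = 0x5C
  0x5C ⊕ 0xC2 = 0x9E
  0x9E ⊕ 0xF9 = 0x67
  0x67 ⊕ 0x88 = 0xEF
  0xEF ⊕ 0x2C = 0xC3
  0xC3 ⊕ 0x45 = 0x86

86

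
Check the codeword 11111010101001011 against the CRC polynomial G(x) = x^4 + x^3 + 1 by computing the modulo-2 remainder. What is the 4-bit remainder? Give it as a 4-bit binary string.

1010

Modulo-2 division of 11111010101001011 by 11001:
  pos 0: 11111 XOR 11001 = 00110
  pos 2: 11001 XOR 11001 = 00000
  pos 8: 10100 XOR 11001 = 01101
  pos 9: 11011 XOR 11001 = 00010
  pos 12: 10011 XOR 11001 = 01010
Remainder = 1010 (nonzero — an error is detected).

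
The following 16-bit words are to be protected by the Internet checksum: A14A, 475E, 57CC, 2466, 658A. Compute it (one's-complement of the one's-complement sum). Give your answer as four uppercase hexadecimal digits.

359A

One's-complement addition (fold any carry out of bit 15 back into bit 0):
  0xA14A + 0x475E = 0x0E8A8
  0xE8A8 + 0x57CC = 0x14074 → wrap carry → 0x4075
  0x4075 + 0x2466 = 0x064DB
  0x64DB + 0x658A = 0x0CA65
One's-complement sum = 0xCA65.
Checksum = ~0xCA65 & 0xFFFF = 0x359A.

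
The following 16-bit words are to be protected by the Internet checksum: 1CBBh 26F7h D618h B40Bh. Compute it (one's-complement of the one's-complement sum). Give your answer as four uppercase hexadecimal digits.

3229

One's-complement addition (fold any carry out of bit 15 back into bit 0):
  0x1CBB + 0x26F7 = 0x043B2
  0x43B2 + 0xD618 = 0x119CA → wrap carry → 0x19CB
  0x19CB + 0xB40B = 0x0CDD6
One's-complement sum = 0xCDD6.
Checksum = ~0xCDD6 & 0xFFFF = 0x3229.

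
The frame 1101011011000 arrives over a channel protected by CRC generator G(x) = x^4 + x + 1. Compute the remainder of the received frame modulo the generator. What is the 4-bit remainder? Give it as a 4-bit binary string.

Modulo-2 division of 1101011011000 by 10011:
  pos 0: 11010 XOR 10011 = 01001
  pos 1: 10011 XOR 10011 = 00000
  pos 6: 10110 XOR 10011 = 00101
  pos 8: 10100 XOR 10011 = 00111
Remainder = 0111 (nonzero — an error is detected).

0111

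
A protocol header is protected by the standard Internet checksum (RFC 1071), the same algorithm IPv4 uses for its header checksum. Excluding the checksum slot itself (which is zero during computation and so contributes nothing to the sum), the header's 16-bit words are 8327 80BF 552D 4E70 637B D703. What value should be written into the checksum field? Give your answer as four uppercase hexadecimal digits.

1DFC

One's-complement addition (fold any carry out of bit 15 back into bit 0):
  0x8327 + 0x80BF = 0x103E6 → wrap carry → 0x03E7
  0x03E7 + 0x552D = 0x05914
  0x5914 + 0x4E70 = 0x0A784
  0xA784 + 0x637B = 0x10AFF → wrap carry → 0x0B00
  0x0B00 + 0xD703 = 0x0E203
One's-complement sum = 0xE203.
Checksum = ~0xE203 & 0xFFFF = 0x1DFC.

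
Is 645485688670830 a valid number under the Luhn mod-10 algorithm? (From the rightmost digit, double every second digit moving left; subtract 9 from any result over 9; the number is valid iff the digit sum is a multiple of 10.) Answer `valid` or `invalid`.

invalid

From the right, keep odd positions and double even positions (subtract 9 from any doubled value over 9):
  doubled (positions 2,4,...): 6 0 3 7 1 8 8 → sum 33
  kept (positions 1,3,...): 0 8 7 8 6 8 5 6 → sum 48
Total = 81.
81 mod 10 = 1, so the number is invalid.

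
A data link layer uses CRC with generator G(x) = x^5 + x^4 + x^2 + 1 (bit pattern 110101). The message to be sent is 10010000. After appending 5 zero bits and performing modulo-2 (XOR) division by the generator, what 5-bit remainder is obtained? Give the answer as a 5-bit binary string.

00101

Append 5 zeros: 1001000000000. Divide by 110101 (XOR where the leading bit is 1):
  pos 0: 100100 XOR 110101 = 010001
  pos 1: 100010 XOR 110101 = 010111
  pos 2: 101110 XOR 110101 = 011011
  pos 3: 110110 XOR 110101 = 000011
  pos 7: 110000 XOR 110101 = 000101
Remainder (last 5 bits) = 00101. This is the CRC / FCS.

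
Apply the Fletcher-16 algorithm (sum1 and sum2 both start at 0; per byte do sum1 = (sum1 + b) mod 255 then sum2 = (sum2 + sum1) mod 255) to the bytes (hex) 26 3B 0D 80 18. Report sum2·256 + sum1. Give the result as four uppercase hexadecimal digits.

EB07

Running sums (mod 255):
  after byte 0 (26): sum1=38, sum2=38
  after byte 1 (3B): sum1=97, sum2=135
  after byte 2 (0D): sum1=110, sum2=245
  after byte 3 (80): sum1=238, sum2=228
  after byte 4 (18): sum1=7, sum2=235
Checksum = sum2·256 + sum1 = 235·256 + 7 = 60167 = 0xEB07.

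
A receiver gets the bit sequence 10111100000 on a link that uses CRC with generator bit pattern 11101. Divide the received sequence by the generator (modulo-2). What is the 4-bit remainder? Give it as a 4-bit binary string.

Modulo-2 division of 10111100000 by 11101:
  pos 0: 10111 XOR 11101 = 01010
  pos 1: 10101 XOR 11101 = 01000
  pos 2: 10000 XOR 11101 = 01101
  pos 3: 11010 XOR 11101 = 00111
  pos 5: 11100 XOR 11101 = 00001
Remainder = 0010 (nonzero — an error is detected).

0010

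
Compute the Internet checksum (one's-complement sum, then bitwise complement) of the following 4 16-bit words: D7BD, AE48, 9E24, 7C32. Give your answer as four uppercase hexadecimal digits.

One's-complement addition (fold any carry out of bit 15 back into bit 0):
  0xD7BD + 0xAE48 = 0x18605 → wrap carry → 0x8606
  0x8606 + 0x9E24 = 0x1242A → wrap carry → 0x242B
  0x242B + 0x7C32 = 0x0A05D
One's-complement sum = 0xA05D.
Checksum = ~0xA05D & 0xFFFF = 0x5FA2.

5FA2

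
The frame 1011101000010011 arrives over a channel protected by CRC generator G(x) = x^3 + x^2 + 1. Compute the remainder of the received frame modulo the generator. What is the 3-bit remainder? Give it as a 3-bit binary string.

000

Modulo-2 division of 1011101000010011 by 1101:
  pos 0: 1011 XOR 1101 = 0110
  pos 1: 1101 XOR 1101 = 0000
  pos 6: 1000 XOR 1101 = 0101
  pos 7: 1010 XOR 1101 = 0111
  pos 8: 1111 XOR 1101 = 0010
  pos 10: 1000 XOR 1101 = 0101
  pos 11: 1011 XOR 1101 = 0110
  pos 12: 1101 XOR 1101 = 0000
Remainder = 000 (zero — the frame passes the CRC check).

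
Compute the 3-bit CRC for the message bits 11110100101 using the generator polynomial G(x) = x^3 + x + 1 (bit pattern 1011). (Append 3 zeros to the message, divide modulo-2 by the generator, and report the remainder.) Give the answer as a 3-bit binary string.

001

Append 3 zeros: 11110100101000. Divide by 1011 (XOR where the leading bit is 1):
  pos 0: 1111 XOR 1011 = 0100
  pos 1: 1000 XOR 1011 = 0011
  pos 3: 1110 XOR 1011 = 0101
  pos 4: 1010 XOR 1011 = 0001
  pos 7: 1101 XOR 1011 = 0110
  pos 8: 1100 XOR 1011 = 0111
  pos 9: 1110 XOR 1011 = 0101
  pos 10: 1010 XOR 1011 = 0001
Remainder (last 3 bits) = 001. This is the CRC / FCS.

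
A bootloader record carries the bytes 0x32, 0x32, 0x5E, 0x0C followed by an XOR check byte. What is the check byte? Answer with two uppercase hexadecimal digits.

52

XOR the bytes together:
  start with 0x32
  0x32 ⊕ 0x32 = 0x00
  0x00 ⊕ 0x5E = 0x5E
  0x5E ⊕ 0x0C = 0x52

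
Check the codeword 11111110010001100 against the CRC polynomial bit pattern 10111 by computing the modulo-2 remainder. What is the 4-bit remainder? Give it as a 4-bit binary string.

0000

Modulo-2 division of 11111110010001100 by 10111:
  pos 0: 11111 XOR 10111 = 01000
  pos 1: 10001 XOR 10111 = 00110
  pos 3: 11010 XOR 10111 = 01101
  pos 4: 11010 XOR 10111 = 01101
  pos 5: 11011 XOR 10111 = 01100
  pos 6: 11000 XOR 10111 = 01111
  pos 7: 11110 XOR 10111 = 01001
  pos 8: 10010 XOR 10111 = 00101
  pos 10: 10111 XOR 10111 = 00000
Remainder = 0000 (zero — the frame passes the CRC check).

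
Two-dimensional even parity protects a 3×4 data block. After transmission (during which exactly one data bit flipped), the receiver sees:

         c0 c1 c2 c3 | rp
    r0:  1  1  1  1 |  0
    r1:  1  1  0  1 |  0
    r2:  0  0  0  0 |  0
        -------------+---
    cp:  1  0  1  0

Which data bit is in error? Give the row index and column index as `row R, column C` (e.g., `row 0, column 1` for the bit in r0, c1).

row 1, column 0

Recompute each row's even parity and compare to rp:
  r0: data parity 0, sent rp 0 → ok
  r1: data parity 1, sent rp 0 → mismatch
  r2: data parity 0, sent rp 0 → ok
Recompute each column's even parity and compare to cp:
  c0: data parity 0, sent cp 1 → mismatch
  c1: data parity 0, sent cp 0 → ok
  c2: data parity 1, sent cp 1 → ok
  c3: data parity 0, sent cp 0 → ok
Exactly one row (r1) and one column (c0) fail → the flipped bit is at their intersection.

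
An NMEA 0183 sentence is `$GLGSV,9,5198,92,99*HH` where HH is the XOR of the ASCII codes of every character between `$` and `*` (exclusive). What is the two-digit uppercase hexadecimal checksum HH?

7E

XOR the ASCII codes of the payload characters:
  'G' = 0x47 → acc = 0x47
  'L' = 0x4C → acc = 0x0B
  'G' = 0x47 → acc = 0x4C
  'S' = 0x53 → acc = 0x1F
  'V' = 0x56 → acc = 0x49
  ',' = 0x2C → acc = 0x65
  '9' = 0x39 → acc = 0x5C
  ',' = 0x2C → acc = 0x70
  '5' = 0x35 → acc = 0x45
  '1' = 0x31 → acc = 0x74
  '9' = 0x39 → acc = 0x4D
  '8' = 0x38 → acc = 0x75
  ',' = 0x2C → acc = 0x59
  '9' = 0x39 → acc = 0x60
  '2' = 0x32 → acc = 0x52
  ',' = 0x2C → acc = 0x7E
  '9' = 0x39 → acc = 0x47
  '9' = 0x39 → acc = 0x7E
Checksum = 0x7E.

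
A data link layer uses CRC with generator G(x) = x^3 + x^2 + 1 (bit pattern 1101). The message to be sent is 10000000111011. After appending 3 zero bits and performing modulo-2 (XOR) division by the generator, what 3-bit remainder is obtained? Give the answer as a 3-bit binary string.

011

Append 3 zeros: 10000000111011000. Divide by 1101 (XOR where the leading bit is 1):
  pos 0: 1000 XOR 1101 = 0101
  pos 1: 1010 XOR 1101 = 0111
  pos 2: 1110 XOR 1101 = 0011
  pos 4: 1100 XOR 1101 = 0001
  pos 7: 1111 XOR 1101 = 0010
  pos 9: 1001 XOR 1101 = 0100
  pos 10: 1001 XOR 1101 = 0100
  pos 11: 1000 XOR 1101 = 0101
  pos 12: 1010 XOR 1101 = 0111
  pos 13: 1110 XOR 1101 = 0011
Remainder (last 3 bits) = 011. This is the CRC / FCS.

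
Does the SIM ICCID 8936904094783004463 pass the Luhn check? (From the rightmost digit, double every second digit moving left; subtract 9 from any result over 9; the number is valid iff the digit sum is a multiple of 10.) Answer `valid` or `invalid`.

invalid

From the right, keep odd positions and double even positions (subtract 9 from any doubled value over 9):
  doubled (positions 2,4,...): 3 8 0 7 8 0 0 3 9 → sum 38
  kept (positions 1,3,...): 3 4 0 3 7 9 4 9 3 8 → sum 50
Total = 88.
88 mod 10 = 8, so the number is invalid.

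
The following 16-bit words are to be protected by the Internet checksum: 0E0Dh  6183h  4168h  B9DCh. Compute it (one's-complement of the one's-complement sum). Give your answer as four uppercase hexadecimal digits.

One's-complement addition (fold any carry out of bit 15 back into bit 0):
  0x0E0D + 0x6183 = 0x06F90
  0x6F90 + 0x4168 = 0x0B0F8
  0xB0F8 + 0xB9DC = 0x16AD4 → wrap carry → 0x6AD5
One's-complement sum = 0x6AD5.
Checksum = ~0x6AD5 & 0xFFFF = 0x952A.

952A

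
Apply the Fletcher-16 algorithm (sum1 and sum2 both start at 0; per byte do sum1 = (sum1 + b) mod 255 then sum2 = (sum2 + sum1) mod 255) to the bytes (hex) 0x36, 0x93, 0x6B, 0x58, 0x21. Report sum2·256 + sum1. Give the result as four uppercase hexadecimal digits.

71AE

Running sums (mod 255):
  after byte 0 (0x36): sum1=54, sum2=54
  after byte 1 (0x93): sum1=201, sum2=0
  after byte 2 (0x6B): sum1=53, sum2=53
  after byte 3 (0x58): sum1=141, sum2=194
  after byte 4 (0x21): sum1=174, sum2=113
Checksum = sum2·256 + sum1 = 113·256 + 174 = 29102 = 0x71AE.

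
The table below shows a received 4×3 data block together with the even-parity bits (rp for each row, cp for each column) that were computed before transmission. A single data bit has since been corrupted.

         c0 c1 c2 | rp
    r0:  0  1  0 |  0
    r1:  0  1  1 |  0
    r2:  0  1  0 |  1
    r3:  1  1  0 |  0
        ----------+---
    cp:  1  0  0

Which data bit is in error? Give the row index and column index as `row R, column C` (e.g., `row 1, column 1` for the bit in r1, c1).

Recompute each row's even parity and compare to rp:
  r0: data parity 1, sent rp 0 → mismatch
  r1: data parity 0, sent rp 0 → ok
  r2: data parity 1, sent rp 1 → ok
  r3: data parity 0, sent rp 0 → ok
Recompute each column's even parity and compare to cp:
  c0: data parity 1, sent cp 1 → ok
  c1: data parity 0, sent cp 0 → ok
  c2: data parity 1, sent cp 0 → mismatch
Exactly one row (r0) and one column (c2) fail → the flipped bit is at their intersection.

row 0, column 2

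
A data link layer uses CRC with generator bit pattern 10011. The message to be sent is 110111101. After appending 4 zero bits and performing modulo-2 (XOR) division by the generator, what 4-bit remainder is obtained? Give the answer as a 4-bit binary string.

Append 4 zeros: 1101111010000. Divide by 10011 (XOR where the leading bit is 1):
  pos 0: 11011 XOR 10011 = 01000
  pos 1: 10001 XOR 10011 = 00010
  pos 4: 10101 XOR 10011 = 00110
  pos 6: 11000 XOR 10011 = 01011
  pos 7: 10110 XOR 10011 = 00101
Remainder (last 4 bits) = 1010. This is the CRC / FCS.

1010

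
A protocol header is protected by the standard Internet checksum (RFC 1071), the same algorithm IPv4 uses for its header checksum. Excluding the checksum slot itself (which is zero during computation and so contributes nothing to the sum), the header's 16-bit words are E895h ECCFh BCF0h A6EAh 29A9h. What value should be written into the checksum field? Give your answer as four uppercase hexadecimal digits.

9D15

One's-complement addition (fold any carry out of bit 15 back into bit 0):
  0xE895 + 0xECCF = 0x1D564 → wrap carry → 0xD565
  0xD565 + 0xBCF0 = 0x19255 → wrap carry → 0x9256
  0x9256 + 0xA6EA = 0x13940 → wrap carry → 0x3941
  0x3941 + 0x29A9 = 0x062EA
One's-complement sum = 0x62EA.
Checksum = ~0x62EA & 0xFFFF = 0x9D15.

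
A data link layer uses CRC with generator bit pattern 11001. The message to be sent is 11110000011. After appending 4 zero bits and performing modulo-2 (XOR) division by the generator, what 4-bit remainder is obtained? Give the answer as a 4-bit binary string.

0110

Append 4 zeros: 111100000110000. Divide by 11001 (XOR where the leading bit is 1):
  pos 0: 11110 XOR 11001 = 00111
  pos 2: 11100 XOR 11001 = 00101
  pos 4: 10100 XOR 11001 = 01101
  pos 5: 11011 XOR 11001 = 00010
  pos 8: 10100 XOR 11001 = 01101
  pos 9: 11010 XOR 11001 = 00011
Remainder (last 4 bits) = 0110. This is the CRC / FCS.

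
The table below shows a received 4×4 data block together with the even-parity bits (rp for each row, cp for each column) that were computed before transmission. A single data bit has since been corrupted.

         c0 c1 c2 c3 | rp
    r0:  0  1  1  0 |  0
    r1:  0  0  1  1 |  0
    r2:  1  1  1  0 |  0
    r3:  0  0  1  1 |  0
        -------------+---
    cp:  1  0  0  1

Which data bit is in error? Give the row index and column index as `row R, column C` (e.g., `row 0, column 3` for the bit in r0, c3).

row 2, column 3

Recompute each row's even parity and compare to rp:
  r0: data parity 0, sent rp 0 → ok
  r1: data parity 0, sent rp 0 → ok
  r2: data parity 1, sent rp 0 → mismatch
  r3: data parity 0, sent rp 0 → ok
Recompute each column's even parity and compare to cp:
  c0: data parity 1, sent cp 1 → ok
  c1: data parity 0, sent cp 0 → ok
  c2: data parity 0, sent cp 0 → ok
  c3: data parity 0, sent cp 1 → mismatch
Exactly one row (r2) and one column (c3) fail → the flipped bit is at their intersection.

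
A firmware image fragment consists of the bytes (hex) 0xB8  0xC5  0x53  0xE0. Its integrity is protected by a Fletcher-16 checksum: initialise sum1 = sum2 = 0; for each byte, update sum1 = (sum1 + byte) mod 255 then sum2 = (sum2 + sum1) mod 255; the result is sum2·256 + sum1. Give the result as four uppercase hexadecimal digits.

BBB2

Running sums (mod 255):
  after byte 0 (0xB8): sum1=184, sum2=184
  after byte 1 (0xC5): sum1=126, sum2=55
  after byte 2 (0x53): sum1=209, sum2=9
  after byte 3 (0xE0): sum1=178, sum2=187
Checksum = sum2·256 + sum1 = 187·256 + 178 = 48050 = 0xBBB2.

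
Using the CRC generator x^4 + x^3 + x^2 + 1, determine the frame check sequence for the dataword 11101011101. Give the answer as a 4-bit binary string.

Append 4 zeros: 111010111010000. Divide by 11101 (XOR where the leading bit is 1):
  pos 0: 11101 XOR 11101 = 00000
  pos 6: 11101 XOR 11101 = 00000
Remainder (last 4 bits) = 0000. This is the CRC / FCS.

0000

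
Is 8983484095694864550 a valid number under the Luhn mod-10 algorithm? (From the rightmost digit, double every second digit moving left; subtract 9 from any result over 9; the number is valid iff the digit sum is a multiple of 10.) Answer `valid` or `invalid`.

From the right, keep odd positions and double even positions (subtract 9 from any doubled value over 9):
  doubled (positions 2,4,...): 1 8 7 9 1 0 7 6 9 → sum 48
  kept (positions 1,3,...): 0 5 6 4 6 9 4 4 8 8 → sum 54
Total = 102.
102 mod 10 = 2, so the number is invalid.

invalid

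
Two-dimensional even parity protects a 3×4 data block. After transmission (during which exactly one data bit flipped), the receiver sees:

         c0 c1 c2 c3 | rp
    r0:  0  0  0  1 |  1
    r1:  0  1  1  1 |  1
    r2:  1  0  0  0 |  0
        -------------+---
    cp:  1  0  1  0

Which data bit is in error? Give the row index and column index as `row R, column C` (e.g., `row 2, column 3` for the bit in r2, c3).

Recompute each row's even parity and compare to rp:
  r0: data parity 1, sent rp 1 → ok
  r1: data parity 1, sent rp 1 → ok
  r2: data parity 1, sent rp 0 → mismatch
Recompute each column's even parity and compare to cp:
  c0: data parity 1, sent cp 1 → ok
  c1: data parity 1, sent cp 0 → mismatch
  c2: data parity 1, sent cp 1 → ok
  c3: data parity 0, sent cp 0 → ok
Exactly one row (r2) and one column (c1) fail → the flipped bit is at their intersection.

row 2, column 1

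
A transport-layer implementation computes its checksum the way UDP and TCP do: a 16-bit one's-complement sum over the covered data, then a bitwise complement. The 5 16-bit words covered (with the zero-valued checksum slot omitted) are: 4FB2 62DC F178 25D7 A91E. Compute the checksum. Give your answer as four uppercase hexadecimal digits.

One's-complement addition (fold any carry out of bit 15 back into bit 0):
  0x4FB2 + 0x62DC = 0x0B28E
  0xB28E + 0xF178 = 0x1A406 → wrap carry → 0xA407
  0xA407 + 0x25D7 = 0x0C9DE
  0xC9DE + 0xA91E = 0x172FC → wrap carry → 0x72FD
One's-complement sum = 0x72FD.
Checksum = ~0x72FD & 0xFFFF = 0x8D02.

8D02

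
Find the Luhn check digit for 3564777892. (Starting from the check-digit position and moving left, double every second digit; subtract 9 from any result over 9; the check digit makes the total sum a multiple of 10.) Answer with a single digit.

3

Partial digits right→left: 2 9 8 7 7 7 4 6 5 3
Double every second digit counting from the check-digit position (so the 1st, 3rd, 5th, ... of the partial from the right).
  doubled (with −9 where >9): 4 7 5 8 1 → sum 25
  kept as-is: 9 7 7 6 3 → sum 32
Total = 25 + 32 = 57.
Check digit = (10 − (57 mod 10)) mod 10 = 3.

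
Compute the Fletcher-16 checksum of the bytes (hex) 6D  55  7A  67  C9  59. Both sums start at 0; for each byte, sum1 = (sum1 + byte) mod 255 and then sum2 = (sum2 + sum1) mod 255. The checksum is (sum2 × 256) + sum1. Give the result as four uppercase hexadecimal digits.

48C7

Running sums (mod 255):
  after byte 0 (6D): sum1=109, sum2=109
  after byte 1 (55): sum1=194, sum2=48
  after byte 2 (7A): sum1=61, sum2=109
  after byte 3 (67): sum1=164, sum2=18
  after byte 4 (C9): sum1=110, sum2=128
  after byte 5 (59): sum1=199, sum2=72
Checksum = sum2·256 + sum1 = 72·256 + 199 = 18631 = 0x48C7.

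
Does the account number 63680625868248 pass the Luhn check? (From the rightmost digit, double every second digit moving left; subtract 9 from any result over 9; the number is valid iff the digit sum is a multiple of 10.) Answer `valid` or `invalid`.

From the right, keep odd positions and double even positions (subtract 9 from any doubled value over 9):
  doubled (positions 2,4,...): 8 7 7 4 0 3 3 → sum 32
  kept (positions 1,3,...): 8 2 6 5 6 8 3 → sum 38
Total = 70.
70 mod 10 = 0, so the number is valid.

valid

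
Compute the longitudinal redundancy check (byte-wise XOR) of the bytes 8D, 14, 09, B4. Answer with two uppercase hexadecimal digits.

24

XOR the bytes together:
  start with 0x8D
  0x8D ⊕ 0x14 = 0x99
  0x99 ⊕ 0x09 = 0x90
  0x90 ⊕ 0xB4 = 0x24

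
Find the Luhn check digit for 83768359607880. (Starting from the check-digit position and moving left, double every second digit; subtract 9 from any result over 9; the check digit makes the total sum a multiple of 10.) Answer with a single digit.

0

Partial digits right→left: 0 8 8 7 0 6 9 5 3 8 6 7 3 8
Double every second digit counting from the check-digit position (so the 1st, 3rd, 5th, ... of the partial from the right).
  doubled (with −9 where >9): 0 7 0 9 6 3 6 → sum 31
  kept as-is: 8 7 6 5 8 7 8 → sum 49
Total = 31 + 49 = 80.
Check digit = (10 − (80 mod 10)) mod 10 = 0.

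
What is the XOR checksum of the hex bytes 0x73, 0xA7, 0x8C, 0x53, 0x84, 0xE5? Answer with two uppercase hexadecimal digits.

6A

XOR the bytes together:
  start with 0x73
  0x73 ⊕ 0xA7 = 0xD4
  0xD4 ⊕ 0x8C = 0x58
  0x58 ⊕ 0x53 = 0x0B
  0x0B ⊕ 0x84 = 0x8F
  0x8F ⊕ 0xE5 = 0x6A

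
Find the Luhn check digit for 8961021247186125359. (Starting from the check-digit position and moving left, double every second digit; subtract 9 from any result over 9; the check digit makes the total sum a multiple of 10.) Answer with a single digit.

6

Partial digits right→left: 9 5 3 5 2 1 6 8 1 7 4 2 1 2 0 1 6 9 8
Double every second digit counting from the check-digit position (so the 1st, 3rd, 5th, ... of the partial from the right).
  doubled (with −9 where >9): 9 6 4 3 2 8 2 0 3 7 → sum 44
  kept as-is: 5 5 1 8 7 2 2 1 9 → sum 40
Total = 44 + 40 = 84.
Check digit = (10 − (84 mod 10)) mod 10 = 6.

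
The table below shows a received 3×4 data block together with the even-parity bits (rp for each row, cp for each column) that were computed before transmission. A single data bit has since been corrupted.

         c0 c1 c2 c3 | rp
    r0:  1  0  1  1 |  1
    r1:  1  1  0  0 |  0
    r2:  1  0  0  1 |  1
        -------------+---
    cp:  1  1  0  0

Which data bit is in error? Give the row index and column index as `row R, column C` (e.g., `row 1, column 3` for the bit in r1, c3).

Recompute each row's even parity and compare to rp:
  r0: data parity 1, sent rp 1 → ok
  r1: data parity 0, sent rp 0 → ok
  r2: data parity 0, sent rp 1 → mismatch
Recompute each column's even parity and compare to cp:
  c0: data parity 1, sent cp 1 → ok
  c1: data parity 1, sent cp 1 → ok
  c2: data parity 1, sent cp 0 → mismatch
  c3: data parity 0, sent cp 0 → ok
Exactly one row (r2) and one column (c2) fail → the flipped bit is at their intersection.

row 2, column 2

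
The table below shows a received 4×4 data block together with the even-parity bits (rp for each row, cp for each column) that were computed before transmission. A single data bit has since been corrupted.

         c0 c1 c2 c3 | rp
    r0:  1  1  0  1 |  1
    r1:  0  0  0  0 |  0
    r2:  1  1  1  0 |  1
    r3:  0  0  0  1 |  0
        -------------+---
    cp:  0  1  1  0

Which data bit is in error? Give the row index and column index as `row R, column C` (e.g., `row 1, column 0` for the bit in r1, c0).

row 3, column 1

Recompute each row's even parity and compare to rp:
  r0: data parity 1, sent rp 1 → ok
  r1: data parity 0, sent rp 0 → ok
  r2: data parity 1, sent rp 1 → ok
  r3: data parity 1, sent rp 0 → mismatch
Recompute each column's even parity and compare to cp:
  c0: data parity 0, sent cp 0 → ok
  c1: data parity 0, sent cp 1 → mismatch
  c2: data parity 1, sent cp 1 → ok
  c3: data parity 0, sent cp 0 → ok
Exactly one row (r3) and one column (c1) fail → the flipped bit is at their intersection.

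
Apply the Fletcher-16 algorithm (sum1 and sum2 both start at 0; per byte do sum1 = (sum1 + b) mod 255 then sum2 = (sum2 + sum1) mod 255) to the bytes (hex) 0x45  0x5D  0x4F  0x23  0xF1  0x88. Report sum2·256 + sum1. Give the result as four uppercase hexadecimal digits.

858F

Running sums (mod 255):
  after byte 0 (0x45): sum1=69, sum2=69
  after byte 1 (0x5D): sum1=162, sum2=231
  after byte 2 (0x4F): sum1=241, sum2=217
  after byte 3 (0x23): sum1=21, sum2=238
  after byte 4 (0xF1): sum1=7, sum2=245
  after byte 5 (0x88): sum1=143, sum2=133
Checksum = sum2·256 + sum1 = 133·256 + 143 = 34191 = 0x858F.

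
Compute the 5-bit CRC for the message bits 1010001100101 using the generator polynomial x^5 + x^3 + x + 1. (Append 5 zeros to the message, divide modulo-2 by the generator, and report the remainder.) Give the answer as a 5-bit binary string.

10111

Append 5 zeros: 101000110010100000. Divide by 101011 (XOR where the leading bit is 1):
  pos 0: 101000 XOR 101011 = 000011
  pos 4: 111100 XOR 101011 = 010111
  pos 5: 101111 XOR 101011 = 000100
  pos 8: 100010 XOR 101011 = 001001
  pos 10: 100100 XOR 101011 = 001111
  pos 12: 111100 XOR 101011 = 010111
Remainder (last 5 bits) = 10111. This is the CRC / FCS.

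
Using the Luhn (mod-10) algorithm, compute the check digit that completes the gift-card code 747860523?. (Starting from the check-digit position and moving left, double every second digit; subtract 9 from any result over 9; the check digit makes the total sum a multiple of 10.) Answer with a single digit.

6

Partial digits right→left: 3 2 5 0 6 8 7 4 7
Double every second digit counting from the check-digit position (so the 1st, 3rd, 5th, ... of the partial from the right).
  doubled (with −9 where >9): 6 1 3 5 5 → sum 20
  kept as-is: 2 0 8 4 → sum 14
Total = 20 + 14 = 34.
Check digit = (10 − (34 mod 10)) mod 10 = 6.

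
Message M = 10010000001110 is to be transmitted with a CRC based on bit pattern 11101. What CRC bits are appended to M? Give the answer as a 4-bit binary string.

0001

Append 4 zeros: 100100000011100000. Divide by 11101 (XOR where the leading bit is 1):
  pos 0: 10010 XOR 11101 = 01111
  pos 1: 11110 XOR 11101 = 00011
  pos 4: 11000 XOR 11101 = 00101
  pos 6: 10101 XOR 11101 = 01000
  pos 7: 10001 XOR 11101 = 01100
  pos 8: 11001 XOR 11101 = 00100
  pos 10: 10000 XOR 11101 = 01101
  pos 11: 11010 XOR 11101 = 00111
  pos 13: 11100 XOR 11101 = 00001
Remainder (last 4 bits) = 0001. This is the CRC / FCS.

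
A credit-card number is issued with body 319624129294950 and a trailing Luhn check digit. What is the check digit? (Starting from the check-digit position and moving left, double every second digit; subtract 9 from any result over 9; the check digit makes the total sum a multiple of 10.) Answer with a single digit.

Partial digits right→left: 0 5 9 4 9 2 9 2 1 4 2 6 9 1 3
Double every second digit counting from the check-digit position (so the 1st, 3rd, 5th, ... of the partial from the right).
  doubled (with −9 where >9): 0 9 9 9 2 4 9 6 → sum 48
  kept as-is: 5 4 2 2 4 6 1 → sum 24
Total = 48 + 24 = 72.
Check digit = (10 − (72 mod 10)) mod 10 = 8.

8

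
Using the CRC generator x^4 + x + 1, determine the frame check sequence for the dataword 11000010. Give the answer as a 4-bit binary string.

Append 4 zeros: 110000100000. Divide by 10011 (XOR where the leading bit is 1):
  pos 0: 11000 XOR 10011 = 01011
  pos 1: 10110 XOR 10011 = 00101
  pos 3: 10110 XOR 10011 = 00101
  pos 5: 10100 XOR 10011 = 00111
  pos 7: 11100 XOR 10011 = 01111
Remainder (last 4 bits) = 1111. This is the CRC / FCS.

1111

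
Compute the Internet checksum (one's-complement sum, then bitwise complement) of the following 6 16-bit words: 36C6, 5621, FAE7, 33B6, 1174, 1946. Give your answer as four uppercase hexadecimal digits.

19C0

One's-complement addition (fold any carry out of bit 15 back into bit 0):
  0x36C6 + 0x5621 = 0x08CE7
  0x8CE7 + 0xFAE7 = 0x187CE → wrap carry → 0x87CF
  0x87CF + 0x33B6 = 0x0BB85
  0xBB85 + 0x1174 = 0x0CCF9
  0xCCF9 + 0x1946 = 0x0E63F
One's-complement sum = 0xE63F.
Checksum = ~0xE63F & 0xFFFF = 0x19C0.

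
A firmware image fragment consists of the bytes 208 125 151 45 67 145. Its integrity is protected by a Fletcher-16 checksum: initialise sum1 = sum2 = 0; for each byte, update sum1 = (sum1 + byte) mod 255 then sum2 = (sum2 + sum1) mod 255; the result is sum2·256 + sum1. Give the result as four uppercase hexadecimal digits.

56E7

Running sums (mod 255):
  after byte 0 (208): sum1=208, sum2=208
  after byte 1 (125): sum1=78, sum2=31
  after byte 2 (151): sum1=229, sum2=5
  after byte 3 (45): sum1=19, sum2=24
  after byte 4 (67): sum1=86, sum2=110
  after byte 5 (145): sum1=231, sum2=86
Checksum = sum2·256 + sum1 = 86·256 + 231 = 22247 = 0x56E7.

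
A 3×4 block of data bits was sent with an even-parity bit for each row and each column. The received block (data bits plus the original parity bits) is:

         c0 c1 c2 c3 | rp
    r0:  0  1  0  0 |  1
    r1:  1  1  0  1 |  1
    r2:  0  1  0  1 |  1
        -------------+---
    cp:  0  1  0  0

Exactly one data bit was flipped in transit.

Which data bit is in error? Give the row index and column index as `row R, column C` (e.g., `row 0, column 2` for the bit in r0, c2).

row 2, column 0

Recompute each row's even parity and compare to rp:
  r0: data parity 1, sent rp 1 → ok
  r1: data parity 1, sent rp 1 → ok
  r2: data parity 0, sent rp 1 → mismatch
Recompute each column's even parity and compare to cp:
  c0: data parity 1, sent cp 0 → mismatch
  c1: data parity 1, sent cp 1 → ok
  c2: data parity 0, sent cp 0 → ok
  c3: data parity 0, sent cp 0 → ok
Exactly one row (r2) and one column (c0) fail → the flipped bit is at their intersection.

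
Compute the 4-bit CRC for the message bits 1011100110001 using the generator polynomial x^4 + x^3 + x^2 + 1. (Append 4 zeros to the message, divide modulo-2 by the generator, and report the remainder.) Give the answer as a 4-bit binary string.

Append 4 zeros: 10111001100010000. Divide by 11101 (XOR where the leading bit is 1):
  pos 0: 10111 XOR 11101 = 01010
  pos 1: 10100 XOR 11101 = 01001
  pos 2: 10010 XOR 11101 = 01111
  pos 3: 11111 XOR 11101 = 00010
  pos 6: 10100 XOR 11101 = 01001
  pos 7: 10010 XOR 11101 = 01111
  pos 8: 11111 XOR 11101 = 00010
  pos 11: 10000 XOR 11101 = 01101
  pos 12: 11010 XOR 11101 = 00111
Remainder (last 4 bits) = 0111. This is the CRC / FCS.

0111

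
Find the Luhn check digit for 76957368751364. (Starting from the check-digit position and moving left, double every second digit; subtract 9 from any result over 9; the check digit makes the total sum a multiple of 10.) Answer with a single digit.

5

Partial digits right→left: 4 6 3 1 5 7 8 6 3 7 5 9 6 7
Double every second digit counting from the check-digit position (so the 1st, 3rd, 5th, ... of the partial from the right).
  doubled (with −9 where >9): 8 6 1 7 6 1 3 → sum 32
  kept as-is: 6 1 7 6 7 9 7 → sum 43
Total = 32 + 43 = 75.
Check digit = (10 − (75 mod 10)) mod 10 = 5.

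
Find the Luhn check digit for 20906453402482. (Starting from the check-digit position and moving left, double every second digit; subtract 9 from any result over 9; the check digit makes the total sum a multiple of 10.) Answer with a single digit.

8

Partial digits right→left: 2 8 4 2 0 4 3 5 4 6 0 9 0 2
Double every second digit counting from the check-digit position (so the 1st, 3rd, 5th, ... of the partial from the right).
  doubled (with −9 where >9): 4 8 0 6 8 0 0 → sum 26
  kept as-is: 8 2 4 5 6 9 2 → sum 36
Total = 26 + 36 = 62.
Check digit = (10 − (62 mod 10)) mod 10 = 8.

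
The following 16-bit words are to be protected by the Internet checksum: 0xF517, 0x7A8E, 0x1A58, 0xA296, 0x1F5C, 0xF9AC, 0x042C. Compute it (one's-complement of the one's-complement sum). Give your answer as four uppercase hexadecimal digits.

B635

One's-complement addition (fold any carry out of bit 15 back into bit 0):
  0xF517 + 0x7A8E = 0x16FA5 → wrap carry → 0x6FA6
  0x6FA6 + 0x1A58 = 0x089FE
  0x89FE + 0xA296 = 0x12C94 → wrap carry → 0x2C95
  0x2C95 + 0x1F5C = 0x04BF1
  0x4BF1 + 0xF9AC = 0x1459D → wrap carry → 0x459E
  0x459E + 0x042C = 0x049CA
One's-complement sum = 0x49CA.
Checksum = ~0x49CA & 0xFFFF = 0xB635.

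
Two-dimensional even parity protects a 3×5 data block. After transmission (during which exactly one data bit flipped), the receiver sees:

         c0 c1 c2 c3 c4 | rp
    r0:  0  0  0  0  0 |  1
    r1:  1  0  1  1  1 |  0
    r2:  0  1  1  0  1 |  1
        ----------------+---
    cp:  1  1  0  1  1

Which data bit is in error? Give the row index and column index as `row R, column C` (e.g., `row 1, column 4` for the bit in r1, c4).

row 0, column 4

Recompute each row's even parity and compare to rp:
  r0: data parity 0, sent rp 1 → mismatch
  r1: data parity 0, sent rp 0 → ok
  r2: data parity 1, sent rp 1 → ok
Recompute each column's even parity and compare to cp:
  c0: data parity 1, sent cp 1 → ok
  c1: data parity 1, sent cp 1 → ok
  c2: data parity 0, sent cp 0 → ok
  c3: data parity 1, sent cp 1 → ok
  c4: data parity 0, sent cp 1 → mismatch
Exactly one row (r0) and one column (c4) fail → the flipped bit is at their intersection.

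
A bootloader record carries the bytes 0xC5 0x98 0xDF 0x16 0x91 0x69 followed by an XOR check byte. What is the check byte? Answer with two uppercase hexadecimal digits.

XOR the bytes together:
  start with 0xC5
  0xC5 ⊕ 0x98 = 0x5D
  0x5D ⊕ 0xDF = 0x82
  0x82 ⊕ 0x16 = 0x94
  0x94 ⊕ 0x91 = 0x05
  0x05 ⊕ 0x69 = 0x6C

6C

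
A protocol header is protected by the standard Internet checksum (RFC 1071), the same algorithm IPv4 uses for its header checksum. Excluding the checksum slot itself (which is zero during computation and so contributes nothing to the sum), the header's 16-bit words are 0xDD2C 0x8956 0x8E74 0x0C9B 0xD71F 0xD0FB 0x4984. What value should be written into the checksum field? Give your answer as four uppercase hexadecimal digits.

0CCD

One's-complement addition (fold any carry out of bit 15 back into bit 0):
  0xDD2C + 0x8956 = 0x16682 → wrap carry → 0x6683
  0x6683 + 0x8E74 = 0x0F4F7
  0xF4F7 + 0x0C9B = 0x10192 → wrap carry → 0x0193
  0x0193 + 0xD71F = 0x0D8B2
  0xD8B2 + 0xD0FB = 0x1A9AD → wrap carry → 0xA9AE
  0xA9AE + 0x4984 = 0x0F332
One's-complement sum = 0xF332.
Checksum = ~0xF332 & 0xFFFF = 0x0CCD.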